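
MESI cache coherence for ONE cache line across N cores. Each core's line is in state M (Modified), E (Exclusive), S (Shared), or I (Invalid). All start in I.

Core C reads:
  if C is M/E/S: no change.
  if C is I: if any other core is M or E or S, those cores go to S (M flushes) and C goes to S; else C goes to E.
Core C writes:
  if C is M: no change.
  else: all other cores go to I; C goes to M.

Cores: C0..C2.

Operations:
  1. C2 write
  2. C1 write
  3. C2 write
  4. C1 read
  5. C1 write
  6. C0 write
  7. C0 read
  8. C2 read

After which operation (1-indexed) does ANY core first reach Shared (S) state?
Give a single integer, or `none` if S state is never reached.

Op 1: C2 write [C2 write: invalidate none -> C2=M] -> [I,I,M]
Op 2: C1 write [C1 write: invalidate ['C2=M'] -> C1=M] -> [I,M,I]
Op 3: C2 write [C2 write: invalidate ['C1=M'] -> C2=M] -> [I,I,M]
Op 4: C1 read [C1 read from I: others=['C2=M'] -> C1=S, others downsized to S] -> [I,S,S]
  -> First S state at op 4; remaining ops need not be traced.

Answer: 4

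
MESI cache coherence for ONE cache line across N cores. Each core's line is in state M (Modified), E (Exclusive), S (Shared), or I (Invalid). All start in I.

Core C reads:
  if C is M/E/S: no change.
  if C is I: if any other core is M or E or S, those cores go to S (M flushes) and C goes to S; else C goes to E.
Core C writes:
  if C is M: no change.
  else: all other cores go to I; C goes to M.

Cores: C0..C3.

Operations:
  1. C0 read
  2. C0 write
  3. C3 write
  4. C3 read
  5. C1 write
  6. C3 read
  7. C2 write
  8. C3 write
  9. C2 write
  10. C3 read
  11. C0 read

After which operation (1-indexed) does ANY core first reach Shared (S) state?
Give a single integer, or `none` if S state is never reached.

Op 1: C0 read [C0 read from I: no other sharers -> C0=E (exclusive)] -> [E,I,I,I]
Op 2: C0 write [C0 write: invalidate none -> C0=M] -> [M,I,I,I]
Op 3: C3 write [C3 write: invalidate ['C0=M'] -> C3=M] -> [I,I,I,M]
Op 4: C3 read [C3 read: already in M, no change] -> [I,I,I,M]
Op 5: C1 write [C1 write: invalidate ['C3=M'] -> C1=M] -> [I,M,I,I]
Op 6: C3 read [C3 read from I: others=['C1=M'] -> C3=S, others downsized to S] -> [I,S,I,S]
  -> First S state at op 6; remaining ops need not be traced.

Answer: 6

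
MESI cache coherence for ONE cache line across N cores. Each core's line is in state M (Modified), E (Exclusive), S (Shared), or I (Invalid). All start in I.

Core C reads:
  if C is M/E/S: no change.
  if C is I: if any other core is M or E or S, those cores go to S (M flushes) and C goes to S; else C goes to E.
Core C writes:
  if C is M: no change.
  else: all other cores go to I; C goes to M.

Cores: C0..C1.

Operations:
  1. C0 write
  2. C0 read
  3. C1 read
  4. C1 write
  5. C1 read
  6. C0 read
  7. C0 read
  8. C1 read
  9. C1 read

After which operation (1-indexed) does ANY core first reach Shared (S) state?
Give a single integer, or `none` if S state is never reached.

Answer: 3

Derivation:
Op 1: C0 write [C0 write: invalidate none -> C0=M] -> [M,I]
Op 2: C0 read [C0 read: already in M, no change] -> [M,I]
Op 3: C1 read [C1 read from I: others=['C0=M'] -> C1=S, others downsized to S] -> [S,S]
  -> First S state at op 3; remaining ops need not be traced.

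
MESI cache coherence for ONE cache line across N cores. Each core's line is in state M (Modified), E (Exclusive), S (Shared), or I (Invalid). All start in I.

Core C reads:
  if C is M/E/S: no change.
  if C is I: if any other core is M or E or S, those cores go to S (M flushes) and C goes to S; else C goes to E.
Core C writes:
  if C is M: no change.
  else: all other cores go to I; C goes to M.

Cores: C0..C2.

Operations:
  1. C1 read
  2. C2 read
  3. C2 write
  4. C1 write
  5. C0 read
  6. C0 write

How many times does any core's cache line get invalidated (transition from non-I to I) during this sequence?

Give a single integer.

Answer: 3

Derivation:
Op 1: C1 read [C1 read from I: no other sharers -> C1=E (exclusive)] -> [I,E,I] (invalidations this op: 0; running total: 0)
Op 2: C2 read [C2 read from I: others=['C1=E'] -> C2=S, others downsized to S] -> [I,S,S] (invalidations this op: 0; running total: 0)
Op 3: C2 write [C2 write: invalidate ['C1=S'] -> C2=M] -> [I,I,M] (invalidations this op: 1; running total: 1)
Op 4: C1 write [C1 write: invalidate ['C2=M'] -> C1=M] -> [I,M,I] (invalidations this op: 1; running total: 2)
Op 5: C0 read [C0 read from I: others=['C1=M'] -> C0=S, others downsized to S] -> [S,S,I] (invalidations this op: 0; running total: 2)
Op 6: C0 write [C0 write: invalidate ['C1=S'] -> C0=M] -> [M,I,I] (invalidations this op: 1; running total: 3)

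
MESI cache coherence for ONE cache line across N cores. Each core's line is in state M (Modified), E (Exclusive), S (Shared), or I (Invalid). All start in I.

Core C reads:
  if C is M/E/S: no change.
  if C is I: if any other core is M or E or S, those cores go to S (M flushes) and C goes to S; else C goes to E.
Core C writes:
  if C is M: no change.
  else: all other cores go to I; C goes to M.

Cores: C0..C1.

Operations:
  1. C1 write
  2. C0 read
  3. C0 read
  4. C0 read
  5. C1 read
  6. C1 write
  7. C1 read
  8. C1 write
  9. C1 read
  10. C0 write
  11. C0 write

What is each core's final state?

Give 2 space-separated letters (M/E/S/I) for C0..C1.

Answer: M I

Derivation:
Op 1: C1 write [C1 write: invalidate none -> C1=M] -> [I,M]
Op 2: C0 read [C0 read from I: others=['C1=M'] -> C0=S, others downsized to S] -> [S,S]
Op 3: C0 read [C0 read: already in S, no change] -> [S,S]
Op 4: C0 read [C0 read: already in S, no change] -> [S,S]
Op 5: C1 read [C1 read: already in S, no change] -> [S,S]
Op 6: C1 write [C1 write: invalidate ['C0=S'] -> C1=M] -> [I,M]
Op 7: C1 read [C1 read: already in M, no change] -> [I,M]
Op 8: C1 write [C1 write: already M (modified), no change] -> [I,M]
Op 9: C1 read [C1 read: already in M, no change] -> [I,M]
Op 10: C0 write [C0 write: invalidate ['C1=M'] -> C0=M] -> [M,I]
Op 11: C0 write [C0 write: already M (modified), no change] -> [M,I]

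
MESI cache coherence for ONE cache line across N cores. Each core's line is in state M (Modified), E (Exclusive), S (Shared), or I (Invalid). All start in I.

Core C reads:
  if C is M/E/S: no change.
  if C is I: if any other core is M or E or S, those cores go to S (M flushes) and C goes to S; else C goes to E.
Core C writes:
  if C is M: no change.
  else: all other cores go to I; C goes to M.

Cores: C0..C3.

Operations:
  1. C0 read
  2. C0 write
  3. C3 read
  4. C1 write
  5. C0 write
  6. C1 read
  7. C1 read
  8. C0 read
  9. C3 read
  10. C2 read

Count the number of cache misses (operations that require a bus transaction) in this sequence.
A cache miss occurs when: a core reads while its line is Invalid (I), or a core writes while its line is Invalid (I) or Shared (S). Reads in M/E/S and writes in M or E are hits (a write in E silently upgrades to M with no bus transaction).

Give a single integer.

Answer: 7

Derivation:
Op 1: C0 read [C0 read from I: no other sharers -> C0=E (exclusive)] -> [E,I,I,I] [MISS #1: read from I]
Op 2: C0 write [C0 write: invalidate none -> C0=M] -> [M,I,I,I] [hit: write from E is a silent E->M upgrade, no bus transaction]
Op 3: C3 read [C3 read from I: others=['C0=M'] -> C3=S, others downsized to S] -> [S,I,I,S] [MISS #2: read from I]
Op 4: C1 write [C1 write: invalidate ['C0=S', 'C3=S'] -> C1=M] -> [I,M,I,I] [MISS #3: write from I]
Op 5: C0 write [C0 write: invalidate ['C1=M'] -> C0=M] -> [M,I,I,I] [MISS #4: write from I]
Op 6: C1 read [C1 read from I: others=['C0=M'] -> C1=S, others downsized to S] -> [S,S,I,I] [MISS #5: read from I]
Op 7: C1 read [C1 read: already in S, no change] -> [S,S,I,I] [hit: read from S]
Op 8: C0 read [C0 read: already in S, no change] -> [S,S,I,I] [hit: read from S]
Op 9: C3 read [C3 read from I: others=['C0=S', 'C1=S'] -> C3=S, others downsized to S] -> [S,S,I,S] [MISS #6: read from I]
Op 10: C2 read [C2 read from I: others=['C0=S', 'C1=S', 'C3=S'] -> C2=S, others downsized to S] -> [S,S,S,S] [MISS #7: read from I]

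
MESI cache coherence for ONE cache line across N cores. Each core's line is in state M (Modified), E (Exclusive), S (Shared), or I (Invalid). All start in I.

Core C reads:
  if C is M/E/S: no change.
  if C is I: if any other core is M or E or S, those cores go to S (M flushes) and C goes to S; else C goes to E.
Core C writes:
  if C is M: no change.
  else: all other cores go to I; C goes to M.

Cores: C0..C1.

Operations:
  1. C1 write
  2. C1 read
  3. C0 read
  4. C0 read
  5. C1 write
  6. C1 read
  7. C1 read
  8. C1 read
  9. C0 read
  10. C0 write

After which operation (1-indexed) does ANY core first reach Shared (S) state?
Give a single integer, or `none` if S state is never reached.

Op 1: C1 write [C1 write: invalidate none -> C1=M] -> [I,M]
Op 2: C1 read [C1 read: already in M, no change] -> [I,M]
Op 3: C0 read [C0 read from I: others=['C1=M'] -> C0=S, others downsized to S] -> [S,S]
  -> First S state at op 3; remaining ops need not be traced.

Answer: 3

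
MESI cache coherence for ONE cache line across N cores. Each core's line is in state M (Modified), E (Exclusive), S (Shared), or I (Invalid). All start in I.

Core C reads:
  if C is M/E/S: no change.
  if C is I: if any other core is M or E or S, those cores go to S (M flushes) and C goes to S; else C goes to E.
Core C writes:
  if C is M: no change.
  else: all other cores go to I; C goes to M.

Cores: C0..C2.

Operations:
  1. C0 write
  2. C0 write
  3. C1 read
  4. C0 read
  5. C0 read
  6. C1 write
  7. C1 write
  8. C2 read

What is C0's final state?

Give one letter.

Op 1: C0 write [C0 write: invalidate none -> C0=M] -> [M,I,I]
Op 2: C0 write [C0 write: already M (modified), no change] -> [M,I,I]
Op 3: C1 read [C1 read from I: others=['C0=M'] -> C1=S, others downsized to S] -> [S,S,I]
Op 4: C0 read [C0 read: already in S, no change] -> [S,S,I]
Op 5: C0 read [C0 read: already in S, no change] -> [S,S,I]
Op 6: C1 write [C1 write: invalidate ['C0=S'] -> C1=M] -> [I,M,I]
Op 7: C1 write [C1 write: already M (modified), no change] -> [I,M,I]
Op 8: C2 read [C2 read from I: others=['C1=M'] -> C2=S, others downsized to S] -> [I,S,S]

Answer: I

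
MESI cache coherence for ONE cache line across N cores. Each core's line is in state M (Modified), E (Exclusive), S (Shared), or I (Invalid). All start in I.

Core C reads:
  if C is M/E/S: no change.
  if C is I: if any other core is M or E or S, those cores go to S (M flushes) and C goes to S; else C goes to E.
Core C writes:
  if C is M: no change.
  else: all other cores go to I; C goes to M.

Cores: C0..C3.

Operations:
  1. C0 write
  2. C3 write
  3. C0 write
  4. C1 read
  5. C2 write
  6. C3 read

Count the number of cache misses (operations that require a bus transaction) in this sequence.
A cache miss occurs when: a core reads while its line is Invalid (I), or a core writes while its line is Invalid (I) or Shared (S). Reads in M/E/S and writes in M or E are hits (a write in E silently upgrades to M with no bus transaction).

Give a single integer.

Answer: 6

Derivation:
Op 1: C0 write [C0 write: invalidate none -> C0=M] -> [M,I,I,I] [MISS #1: write from I]
Op 2: C3 write [C3 write: invalidate ['C0=M'] -> C3=M] -> [I,I,I,M] [MISS #2: write from I]
Op 3: C0 write [C0 write: invalidate ['C3=M'] -> C0=M] -> [M,I,I,I] [MISS #3: write from I]
Op 4: C1 read [C1 read from I: others=['C0=M'] -> C1=S, others downsized to S] -> [S,S,I,I] [MISS #4: read from I]
Op 5: C2 write [C2 write: invalidate ['C0=S', 'C1=S'] -> C2=M] -> [I,I,M,I] [MISS #5: write from I]
Op 6: C3 read [C3 read from I: others=['C2=M'] -> C3=S, others downsized to S] -> [I,I,S,S] [MISS #6: read from I]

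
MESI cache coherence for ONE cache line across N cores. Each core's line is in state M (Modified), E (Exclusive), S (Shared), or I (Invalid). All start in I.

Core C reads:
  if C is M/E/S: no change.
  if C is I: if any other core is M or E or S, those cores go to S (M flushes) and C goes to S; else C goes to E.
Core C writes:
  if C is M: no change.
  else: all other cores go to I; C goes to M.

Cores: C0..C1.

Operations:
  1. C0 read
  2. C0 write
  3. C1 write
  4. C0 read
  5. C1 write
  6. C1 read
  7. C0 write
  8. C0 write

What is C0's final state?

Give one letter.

Answer: M

Derivation:
Op 1: C0 read [C0 read from I: no other sharers -> C0=E (exclusive)] -> [E,I]
Op 2: C0 write [C0 write: invalidate none -> C0=M] -> [M,I]
Op 3: C1 write [C1 write: invalidate ['C0=M'] -> C1=M] -> [I,M]
Op 4: C0 read [C0 read from I: others=['C1=M'] -> C0=S, others downsized to S] -> [S,S]
Op 5: C1 write [C1 write: invalidate ['C0=S'] -> C1=M] -> [I,M]
Op 6: C1 read [C1 read: already in M, no change] -> [I,M]
Op 7: C0 write [C0 write: invalidate ['C1=M'] -> C0=M] -> [M,I]
Op 8: C0 write [C0 write: already M (modified), no change] -> [M,I]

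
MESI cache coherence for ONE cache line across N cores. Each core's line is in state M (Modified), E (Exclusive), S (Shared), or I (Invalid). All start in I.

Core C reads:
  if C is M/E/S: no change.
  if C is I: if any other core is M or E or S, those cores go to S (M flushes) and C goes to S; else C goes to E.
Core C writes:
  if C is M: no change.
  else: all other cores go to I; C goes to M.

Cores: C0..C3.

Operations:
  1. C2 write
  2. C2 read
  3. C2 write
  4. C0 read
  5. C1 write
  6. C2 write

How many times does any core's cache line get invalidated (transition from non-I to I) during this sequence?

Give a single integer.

Answer: 3

Derivation:
Op 1: C2 write [C2 write: invalidate none -> C2=M] -> [I,I,M,I] (invalidations this op: 0; running total: 0)
Op 2: C2 read [C2 read: already in M, no change] -> [I,I,M,I] (invalidations this op: 0; running total: 0)
Op 3: C2 write [C2 write: already M (modified), no change] -> [I,I,M,I] (invalidations this op: 0; running total: 0)
Op 4: C0 read [C0 read from I: others=['C2=M'] -> C0=S, others downsized to S] -> [S,I,S,I] (invalidations this op: 0; running total: 0)
Op 5: C1 write [C1 write: invalidate ['C0=S', 'C2=S'] -> C1=M] -> [I,M,I,I] (invalidations this op: 2; running total: 2)
Op 6: C2 write [C2 write: invalidate ['C1=M'] -> C2=M] -> [I,I,M,I] (invalidations this op: 1; running total: 3)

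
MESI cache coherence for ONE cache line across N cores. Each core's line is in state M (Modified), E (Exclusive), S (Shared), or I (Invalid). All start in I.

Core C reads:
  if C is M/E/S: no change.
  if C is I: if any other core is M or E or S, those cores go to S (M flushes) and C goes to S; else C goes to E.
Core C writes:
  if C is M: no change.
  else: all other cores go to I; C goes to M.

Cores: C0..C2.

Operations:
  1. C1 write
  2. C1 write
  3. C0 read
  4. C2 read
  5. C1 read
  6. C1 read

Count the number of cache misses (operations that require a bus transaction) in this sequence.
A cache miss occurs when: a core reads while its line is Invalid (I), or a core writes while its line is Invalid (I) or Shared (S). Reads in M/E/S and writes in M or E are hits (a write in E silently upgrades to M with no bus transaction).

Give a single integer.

Answer: 3

Derivation:
Op 1: C1 write [C1 write: invalidate none -> C1=M] -> [I,M,I] [MISS #1: write from I]
Op 2: C1 write [C1 write: already M (modified), no change] -> [I,M,I] [hit: write from M]
Op 3: C0 read [C0 read from I: others=['C1=M'] -> C0=S, others downsized to S] -> [S,S,I] [MISS #2: read from I]
Op 4: C2 read [C2 read from I: others=['C0=S', 'C1=S'] -> C2=S, others downsized to S] -> [S,S,S] [MISS #3: read from I]
Op 5: C1 read [C1 read: already in S, no change] -> [S,S,S] [hit: read from S]
Op 6: C1 read [C1 read: already in S, no change] -> [S,S,S] [hit: read from S]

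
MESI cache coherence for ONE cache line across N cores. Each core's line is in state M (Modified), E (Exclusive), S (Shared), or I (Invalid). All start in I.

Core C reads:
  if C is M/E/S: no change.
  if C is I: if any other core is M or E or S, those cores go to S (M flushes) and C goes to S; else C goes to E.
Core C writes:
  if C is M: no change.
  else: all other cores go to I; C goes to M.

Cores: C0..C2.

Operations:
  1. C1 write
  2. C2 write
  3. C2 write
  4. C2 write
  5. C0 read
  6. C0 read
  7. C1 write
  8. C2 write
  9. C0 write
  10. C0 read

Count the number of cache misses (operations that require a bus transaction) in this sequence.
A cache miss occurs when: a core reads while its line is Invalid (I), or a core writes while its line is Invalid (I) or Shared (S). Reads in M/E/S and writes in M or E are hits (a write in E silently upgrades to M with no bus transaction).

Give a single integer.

Answer: 6

Derivation:
Op 1: C1 write [C1 write: invalidate none -> C1=M] -> [I,M,I] [MISS #1: write from I]
Op 2: C2 write [C2 write: invalidate ['C1=M'] -> C2=M] -> [I,I,M] [MISS #2: write from I]
Op 3: C2 write [C2 write: already M (modified), no change] -> [I,I,M] [hit: write from M]
Op 4: C2 write [C2 write: already M (modified), no change] -> [I,I,M] [hit: write from M]
Op 5: C0 read [C0 read from I: others=['C2=M'] -> C0=S, others downsized to S] -> [S,I,S] [MISS #3: read from I]
Op 6: C0 read [C0 read: already in S, no change] -> [S,I,S] [hit: read from S]
Op 7: C1 write [C1 write: invalidate ['C0=S', 'C2=S'] -> C1=M] -> [I,M,I] [MISS #4: write from I]
Op 8: C2 write [C2 write: invalidate ['C1=M'] -> C2=M] -> [I,I,M] [MISS #5: write from I]
Op 9: C0 write [C0 write: invalidate ['C2=M'] -> C0=M] -> [M,I,I] [MISS #6: write from I]
Op 10: C0 read [C0 read: already in M, no change] -> [M,I,I] [hit: read from M]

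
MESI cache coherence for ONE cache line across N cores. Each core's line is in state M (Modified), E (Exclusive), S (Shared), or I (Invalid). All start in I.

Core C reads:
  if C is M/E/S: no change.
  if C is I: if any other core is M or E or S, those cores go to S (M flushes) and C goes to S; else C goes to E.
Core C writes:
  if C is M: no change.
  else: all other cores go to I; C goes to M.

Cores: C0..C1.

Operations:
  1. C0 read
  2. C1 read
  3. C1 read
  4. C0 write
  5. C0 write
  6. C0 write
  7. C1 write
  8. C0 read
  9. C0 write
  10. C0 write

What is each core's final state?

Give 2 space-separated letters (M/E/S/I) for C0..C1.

Answer: M I

Derivation:
Op 1: C0 read [C0 read from I: no other sharers -> C0=E (exclusive)] -> [E,I]
Op 2: C1 read [C1 read from I: others=['C0=E'] -> C1=S, others downsized to S] -> [S,S]
Op 3: C1 read [C1 read: already in S, no change] -> [S,S]
Op 4: C0 write [C0 write: invalidate ['C1=S'] -> C0=M] -> [M,I]
Op 5: C0 write [C0 write: already M (modified), no change] -> [M,I]
Op 6: C0 write [C0 write: already M (modified), no change] -> [M,I]
Op 7: C1 write [C1 write: invalidate ['C0=M'] -> C1=M] -> [I,M]
Op 8: C0 read [C0 read from I: others=['C1=M'] -> C0=S, others downsized to S] -> [S,S]
Op 9: C0 write [C0 write: invalidate ['C1=S'] -> C0=M] -> [M,I]
Op 10: C0 write [C0 write: already M (modified), no change] -> [M,I]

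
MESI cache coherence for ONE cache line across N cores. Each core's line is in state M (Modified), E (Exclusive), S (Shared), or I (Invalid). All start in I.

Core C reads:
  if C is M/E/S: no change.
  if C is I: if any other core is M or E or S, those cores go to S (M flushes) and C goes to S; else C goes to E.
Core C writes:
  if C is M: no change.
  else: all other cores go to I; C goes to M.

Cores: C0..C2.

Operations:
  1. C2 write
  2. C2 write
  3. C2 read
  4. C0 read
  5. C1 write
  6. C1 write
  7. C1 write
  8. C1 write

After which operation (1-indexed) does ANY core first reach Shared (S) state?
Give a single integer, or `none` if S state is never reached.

Answer: 4

Derivation:
Op 1: C2 write [C2 write: invalidate none -> C2=M] -> [I,I,M]
Op 2: C2 write [C2 write: already M (modified), no change] -> [I,I,M]
Op 3: C2 read [C2 read: already in M, no change] -> [I,I,M]
Op 4: C0 read [C0 read from I: others=['C2=M'] -> C0=S, others downsized to S] -> [S,I,S]
  -> First S state at op 4; remaining ops need not be traced.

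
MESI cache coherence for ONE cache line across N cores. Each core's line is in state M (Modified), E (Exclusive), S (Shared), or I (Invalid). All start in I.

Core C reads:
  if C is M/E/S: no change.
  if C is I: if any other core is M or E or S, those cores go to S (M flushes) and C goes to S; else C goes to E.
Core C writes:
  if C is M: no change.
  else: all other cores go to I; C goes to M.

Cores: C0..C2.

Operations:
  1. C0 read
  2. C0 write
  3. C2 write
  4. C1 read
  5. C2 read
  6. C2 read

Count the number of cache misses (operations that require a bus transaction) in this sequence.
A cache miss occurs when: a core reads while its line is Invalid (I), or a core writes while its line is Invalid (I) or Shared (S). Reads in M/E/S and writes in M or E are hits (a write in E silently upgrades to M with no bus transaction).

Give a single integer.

Op 1: C0 read [C0 read from I: no other sharers -> C0=E (exclusive)] -> [E,I,I] [MISS #1: read from I]
Op 2: C0 write [C0 write: invalidate none -> C0=M] -> [M,I,I] [hit: write from E is a silent E->M upgrade, no bus transaction]
Op 3: C2 write [C2 write: invalidate ['C0=M'] -> C2=M] -> [I,I,M] [MISS #2: write from I]
Op 4: C1 read [C1 read from I: others=['C2=M'] -> C1=S, others downsized to S] -> [I,S,S] [MISS #3: read from I]
Op 5: C2 read [C2 read: already in S, no change] -> [I,S,S] [hit: read from S]
Op 6: C2 read [C2 read: already in S, no change] -> [I,S,S] [hit: read from S]

Answer: 3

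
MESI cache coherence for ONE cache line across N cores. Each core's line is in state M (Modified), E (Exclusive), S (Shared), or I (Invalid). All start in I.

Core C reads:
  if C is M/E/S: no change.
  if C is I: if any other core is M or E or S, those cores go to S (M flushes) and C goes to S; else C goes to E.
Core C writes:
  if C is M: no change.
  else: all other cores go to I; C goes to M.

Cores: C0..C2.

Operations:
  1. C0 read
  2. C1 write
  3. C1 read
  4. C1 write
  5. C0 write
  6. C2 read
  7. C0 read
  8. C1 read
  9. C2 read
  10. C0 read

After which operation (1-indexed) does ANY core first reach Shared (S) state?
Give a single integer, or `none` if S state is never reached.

Op 1: C0 read [C0 read from I: no other sharers -> C0=E (exclusive)] -> [E,I,I]
Op 2: C1 write [C1 write: invalidate ['C0=E'] -> C1=M] -> [I,M,I]
Op 3: C1 read [C1 read: already in M, no change] -> [I,M,I]
Op 4: C1 write [C1 write: already M (modified), no change] -> [I,M,I]
Op 5: C0 write [C0 write: invalidate ['C1=M'] -> C0=M] -> [M,I,I]
Op 6: C2 read [C2 read from I: others=['C0=M'] -> C2=S, others downsized to S] -> [S,I,S]
  -> First S state at op 6; remaining ops need not be traced.

Answer: 6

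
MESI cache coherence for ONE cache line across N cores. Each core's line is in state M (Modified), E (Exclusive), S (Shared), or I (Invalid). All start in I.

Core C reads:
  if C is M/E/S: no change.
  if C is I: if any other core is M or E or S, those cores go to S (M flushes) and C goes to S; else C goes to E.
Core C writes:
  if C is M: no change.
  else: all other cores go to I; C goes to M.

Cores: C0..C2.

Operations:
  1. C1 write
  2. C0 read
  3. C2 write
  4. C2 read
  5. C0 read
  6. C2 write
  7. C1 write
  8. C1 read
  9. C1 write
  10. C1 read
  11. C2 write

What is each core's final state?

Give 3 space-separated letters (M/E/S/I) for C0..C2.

Answer: I I M

Derivation:
Op 1: C1 write [C1 write: invalidate none -> C1=M] -> [I,M,I]
Op 2: C0 read [C0 read from I: others=['C1=M'] -> C0=S, others downsized to S] -> [S,S,I]
Op 3: C2 write [C2 write: invalidate ['C0=S', 'C1=S'] -> C2=M] -> [I,I,M]
Op 4: C2 read [C2 read: already in M, no change] -> [I,I,M]
Op 5: C0 read [C0 read from I: others=['C2=M'] -> C0=S, others downsized to S] -> [S,I,S]
Op 6: C2 write [C2 write: invalidate ['C0=S'] -> C2=M] -> [I,I,M]
Op 7: C1 write [C1 write: invalidate ['C2=M'] -> C1=M] -> [I,M,I]
Op 8: C1 read [C1 read: already in M, no change] -> [I,M,I]
Op 9: C1 write [C1 write: already M (modified), no change] -> [I,M,I]
Op 10: C1 read [C1 read: already in M, no change] -> [I,M,I]
Op 11: C2 write [C2 write: invalidate ['C1=M'] -> C2=M] -> [I,I,M]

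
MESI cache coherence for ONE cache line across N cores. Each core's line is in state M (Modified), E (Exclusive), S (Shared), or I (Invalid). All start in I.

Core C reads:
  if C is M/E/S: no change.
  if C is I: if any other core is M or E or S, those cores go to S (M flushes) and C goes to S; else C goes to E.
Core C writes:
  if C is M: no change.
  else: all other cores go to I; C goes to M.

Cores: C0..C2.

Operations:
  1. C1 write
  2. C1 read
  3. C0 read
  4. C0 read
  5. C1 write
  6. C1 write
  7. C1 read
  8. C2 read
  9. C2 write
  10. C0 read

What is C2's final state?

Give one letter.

Answer: S

Derivation:
Op 1: C1 write [C1 write: invalidate none -> C1=M] -> [I,M,I]
Op 2: C1 read [C1 read: already in M, no change] -> [I,M,I]
Op 3: C0 read [C0 read from I: others=['C1=M'] -> C0=S, others downsized to S] -> [S,S,I]
Op 4: C0 read [C0 read: already in S, no change] -> [S,S,I]
Op 5: C1 write [C1 write: invalidate ['C0=S'] -> C1=M] -> [I,M,I]
Op 6: C1 write [C1 write: already M (modified), no change] -> [I,M,I]
Op 7: C1 read [C1 read: already in M, no change] -> [I,M,I]
Op 8: C2 read [C2 read from I: others=['C1=M'] -> C2=S, others downsized to S] -> [I,S,S]
Op 9: C2 write [C2 write: invalidate ['C1=S'] -> C2=M] -> [I,I,M]
Op 10: C0 read [C0 read from I: others=['C2=M'] -> C0=S, others downsized to S] -> [S,I,S]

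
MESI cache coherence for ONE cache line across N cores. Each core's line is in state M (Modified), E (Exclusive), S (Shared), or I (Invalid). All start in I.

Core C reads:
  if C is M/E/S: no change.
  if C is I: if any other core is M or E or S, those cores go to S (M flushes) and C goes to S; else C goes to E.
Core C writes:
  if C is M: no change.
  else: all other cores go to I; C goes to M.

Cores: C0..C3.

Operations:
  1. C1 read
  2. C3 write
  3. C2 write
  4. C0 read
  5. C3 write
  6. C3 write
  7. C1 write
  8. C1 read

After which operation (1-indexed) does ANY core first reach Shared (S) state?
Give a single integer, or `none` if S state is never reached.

Op 1: C1 read [C1 read from I: no other sharers -> C1=E (exclusive)] -> [I,E,I,I]
Op 2: C3 write [C3 write: invalidate ['C1=E'] -> C3=M] -> [I,I,I,M]
Op 3: C2 write [C2 write: invalidate ['C3=M'] -> C2=M] -> [I,I,M,I]
Op 4: C0 read [C0 read from I: others=['C2=M'] -> C0=S, others downsized to S] -> [S,I,S,I]
  -> First S state at op 4; remaining ops need not be traced.

Answer: 4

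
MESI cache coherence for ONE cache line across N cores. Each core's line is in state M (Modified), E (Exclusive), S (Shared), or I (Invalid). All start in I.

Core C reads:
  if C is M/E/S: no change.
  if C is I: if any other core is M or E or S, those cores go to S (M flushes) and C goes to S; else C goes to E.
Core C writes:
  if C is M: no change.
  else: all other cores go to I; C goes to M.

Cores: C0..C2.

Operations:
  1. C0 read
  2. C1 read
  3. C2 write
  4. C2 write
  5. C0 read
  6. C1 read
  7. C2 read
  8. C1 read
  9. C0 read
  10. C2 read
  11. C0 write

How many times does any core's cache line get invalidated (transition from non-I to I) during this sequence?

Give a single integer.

Op 1: C0 read [C0 read from I: no other sharers -> C0=E (exclusive)] -> [E,I,I] (invalidations this op: 0; running total: 0)
Op 2: C1 read [C1 read from I: others=['C0=E'] -> C1=S, others downsized to S] -> [S,S,I] (invalidations this op: 0; running total: 0)
Op 3: C2 write [C2 write: invalidate ['C0=S', 'C1=S'] -> C2=M] -> [I,I,M] (invalidations this op: 2; running total: 2)
Op 4: C2 write [C2 write: already M (modified), no change] -> [I,I,M] (invalidations this op: 0; running total: 2)
Op 5: C0 read [C0 read from I: others=['C2=M'] -> C0=S, others downsized to S] -> [S,I,S] (invalidations this op: 0; running total: 2)
Op 6: C1 read [C1 read from I: others=['C0=S', 'C2=S'] -> C1=S, others downsized to S] -> [S,S,S] (invalidations this op: 0; running total: 2)
Op 7: C2 read [C2 read: already in S, no change] -> [S,S,S] (invalidations this op: 0; running total: 2)
Op 8: C1 read [C1 read: already in S, no change] -> [S,S,S] (invalidations this op: 0; running total: 2)
Op 9: C0 read [C0 read: already in S, no change] -> [S,S,S] (invalidations this op: 0; running total: 2)
Op 10: C2 read [C2 read: already in S, no change] -> [S,S,S] (invalidations this op: 0; running total: 2)
Op 11: C0 write [C0 write: invalidate ['C1=S', 'C2=S'] -> C0=M] -> [M,I,I] (invalidations this op: 2; running total: 4)

Answer: 4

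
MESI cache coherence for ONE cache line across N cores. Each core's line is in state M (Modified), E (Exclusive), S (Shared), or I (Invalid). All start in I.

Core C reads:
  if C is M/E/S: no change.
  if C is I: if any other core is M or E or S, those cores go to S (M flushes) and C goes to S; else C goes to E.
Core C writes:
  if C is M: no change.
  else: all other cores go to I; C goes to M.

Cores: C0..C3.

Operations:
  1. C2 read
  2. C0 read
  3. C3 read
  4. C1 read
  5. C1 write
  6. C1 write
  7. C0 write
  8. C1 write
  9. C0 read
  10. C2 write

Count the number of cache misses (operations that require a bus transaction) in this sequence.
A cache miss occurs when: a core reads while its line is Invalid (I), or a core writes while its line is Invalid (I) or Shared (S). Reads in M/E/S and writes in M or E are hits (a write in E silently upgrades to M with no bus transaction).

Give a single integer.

Op 1: C2 read [C2 read from I: no other sharers -> C2=E (exclusive)] -> [I,I,E,I] [MISS #1: read from I]
Op 2: C0 read [C0 read from I: others=['C2=E'] -> C0=S, others downsized to S] -> [S,I,S,I] [MISS #2: read from I]
Op 3: C3 read [C3 read from I: others=['C0=S', 'C2=S'] -> C3=S, others downsized to S] -> [S,I,S,S] [MISS #3: read from I]
Op 4: C1 read [C1 read from I: others=['C0=S', 'C2=S', 'C3=S'] -> C1=S, others downsized to S] -> [S,S,S,S] [MISS #4: read from I]
Op 5: C1 write [C1 write: invalidate ['C0=S', 'C2=S', 'C3=S'] -> C1=M] -> [I,M,I,I] [MISS #5: write from S]
Op 6: C1 write [C1 write: already M (modified), no change] -> [I,M,I,I] [hit: write from M]
Op 7: C0 write [C0 write: invalidate ['C1=M'] -> C0=M] -> [M,I,I,I] [MISS #6: write from I]
Op 8: C1 write [C1 write: invalidate ['C0=M'] -> C1=M] -> [I,M,I,I] [MISS #7: write from I]
Op 9: C0 read [C0 read from I: others=['C1=M'] -> C0=S, others downsized to S] -> [S,S,I,I] [MISS #8: read from I]
Op 10: C2 write [C2 write: invalidate ['C0=S', 'C1=S'] -> C2=M] -> [I,I,M,I] [MISS #9: write from I]

Answer: 9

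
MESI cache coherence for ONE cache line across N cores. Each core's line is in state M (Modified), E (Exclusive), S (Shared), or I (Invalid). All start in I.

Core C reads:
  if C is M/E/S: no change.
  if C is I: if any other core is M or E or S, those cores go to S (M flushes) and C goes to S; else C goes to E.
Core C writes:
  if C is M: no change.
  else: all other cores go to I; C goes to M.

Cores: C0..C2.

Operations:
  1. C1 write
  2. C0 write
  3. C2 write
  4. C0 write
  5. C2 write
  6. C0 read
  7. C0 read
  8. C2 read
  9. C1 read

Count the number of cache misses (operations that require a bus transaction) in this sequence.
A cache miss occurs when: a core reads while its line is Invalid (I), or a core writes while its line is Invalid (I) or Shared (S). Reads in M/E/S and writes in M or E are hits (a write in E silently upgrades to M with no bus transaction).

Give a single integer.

Answer: 7

Derivation:
Op 1: C1 write [C1 write: invalidate none -> C1=M] -> [I,M,I] [MISS #1: write from I]
Op 2: C0 write [C0 write: invalidate ['C1=M'] -> C0=M] -> [M,I,I] [MISS #2: write from I]
Op 3: C2 write [C2 write: invalidate ['C0=M'] -> C2=M] -> [I,I,M] [MISS #3: write from I]
Op 4: C0 write [C0 write: invalidate ['C2=M'] -> C0=M] -> [M,I,I] [MISS #4: write from I]
Op 5: C2 write [C2 write: invalidate ['C0=M'] -> C2=M] -> [I,I,M] [MISS #5: write from I]
Op 6: C0 read [C0 read from I: others=['C2=M'] -> C0=S, others downsized to S] -> [S,I,S] [MISS #6: read from I]
Op 7: C0 read [C0 read: already in S, no change] -> [S,I,S] [hit: read from S]
Op 8: C2 read [C2 read: already in S, no change] -> [S,I,S] [hit: read from S]
Op 9: C1 read [C1 read from I: others=['C0=S', 'C2=S'] -> C1=S, others downsized to S] -> [S,S,S] [MISS #7: read from I]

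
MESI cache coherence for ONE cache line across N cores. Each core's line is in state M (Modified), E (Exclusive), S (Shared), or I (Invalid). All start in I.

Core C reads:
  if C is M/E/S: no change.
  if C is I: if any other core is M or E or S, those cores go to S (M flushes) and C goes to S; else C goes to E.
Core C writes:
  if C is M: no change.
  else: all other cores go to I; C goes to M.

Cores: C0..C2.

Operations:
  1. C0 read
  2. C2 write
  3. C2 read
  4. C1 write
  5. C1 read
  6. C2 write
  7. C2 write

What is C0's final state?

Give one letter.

Answer: I

Derivation:
Op 1: C0 read [C0 read from I: no other sharers -> C0=E (exclusive)] -> [E,I,I]
Op 2: C2 write [C2 write: invalidate ['C0=E'] -> C2=M] -> [I,I,M]
Op 3: C2 read [C2 read: already in M, no change] -> [I,I,M]
Op 4: C1 write [C1 write: invalidate ['C2=M'] -> C1=M] -> [I,M,I]
Op 5: C1 read [C1 read: already in M, no change] -> [I,M,I]
Op 6: C2 write [C2 write: invalidate ['C1=M'] -> C2=M] -> [I,I,M]
Op 7: C2 write [C2 write: already M (modified), no change] -> [I,I,M]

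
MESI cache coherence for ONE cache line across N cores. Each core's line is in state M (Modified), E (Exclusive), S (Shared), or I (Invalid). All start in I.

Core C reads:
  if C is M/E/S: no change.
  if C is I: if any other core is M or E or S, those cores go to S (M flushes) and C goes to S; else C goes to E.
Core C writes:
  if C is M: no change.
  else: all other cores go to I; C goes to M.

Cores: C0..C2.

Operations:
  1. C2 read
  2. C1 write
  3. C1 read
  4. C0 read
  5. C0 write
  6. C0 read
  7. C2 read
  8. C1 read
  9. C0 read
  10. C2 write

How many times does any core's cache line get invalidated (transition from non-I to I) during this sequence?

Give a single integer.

Op 1: C2 read [C2 read from I: no other sharers -> C2=E (exclusive)] -> [I,I,E] (invalidations this op: 0; running total: 0)
Op 2: C1 write [C1 write: invalidate ['C2=E'] -> C1=M] -> [I,M,I] (invalidations this op: 1; running total: 1)
Op 3: C1 read [C1 read: already in M, no change] -> [I,M,I] (invalidations this op: 0; running total: 1)
Op 4: C0 read [C0 read from I: others=['C1=M'] -> C0=S, others downsized to S] -> [S,S,I] (invalidations this op: 0; running total: 1)
Op 5: C0 write [C0 write: invalidate ['C1=S'] -> C0=M] -> [M,I,I] (invalidations this op: 1; running total: 2)
Op 6: C0 read [C0 read: already in M, no change] -> [M,I,I] (invalidations this op: 0; running total: 2)
Op 7: C2 read [C2 read from I: others=['C0=M'] -> C2=S, others downsized to S] -> [S,I,S] (invalidations this op: 0; running total: 2)
Op 8: C1 read [C1 read from I: others=['C0=S', 'C2=S'] -> C1=S, others downsized to S] -> [S,S,S] (invalidations this op: 0; running total: 2)
Op 9: C0 read [C0 read: already in S, no change] -> [S,S,S] (invalidations this op: 0; running total: 2)
Op 10: C2 write [C2 write: invalidate ['C0=S', 'C1=S'] -> C2=M] -> [I,I,M] (invalidations this op: 2; running total: 4)

Answer: 4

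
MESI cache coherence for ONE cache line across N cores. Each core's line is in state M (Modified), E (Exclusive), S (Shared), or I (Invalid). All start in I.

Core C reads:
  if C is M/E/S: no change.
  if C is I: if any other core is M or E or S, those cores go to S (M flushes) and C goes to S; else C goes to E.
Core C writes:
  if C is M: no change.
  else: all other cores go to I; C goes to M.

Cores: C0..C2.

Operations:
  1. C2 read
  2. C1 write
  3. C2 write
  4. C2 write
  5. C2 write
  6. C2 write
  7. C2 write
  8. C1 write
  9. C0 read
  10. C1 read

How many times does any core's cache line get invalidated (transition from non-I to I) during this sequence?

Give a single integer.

Answer: 3

Derivation:
Op 1: C2 read [C2 read from I: no other sharers -> C2=E (exclusive)] -> [I,I,E] (invalidations this op: 0; running total: 0)
Op 2: C1 write [C1 write: invalidate ['C2=E'] -> C1=M] -> [I,M,I] (invalidations this op: 1; running total: 1)
Op 3: C2 write [C2 write: invalidate ['C1=M'] -> C2=M] -> [I,I,M] (invalidations this op: 1; running total: 2)
Op 4: C2 write [C2 write: already M (modified), no change] -> [I,I,M] (invalidations this op: 0; running total: 2)
Op 5: C2 write [C2 write: already M (modified), no change] -> [I,I,M] (invalidations this op: 0; running total: 2)
Op 6: C2 write [C2 write: already M (modified), no change] -> [I,I,M] (invalidations this op: 0; running total: 2)
Op 7: C2 write [C2 write: already M (modified), no change] -> [I,I,M] (invalidations this op: 0; running total: 2)
Op 8: C1 write [C1 write: invalidate ['C2=M'] -> C1=M] -> [I,M,I] (invalidations this op: 1; running total: 3)
Op 9: C0 read [C0 read from I: others=['C1=M'] -> C0=S, others downsized to S] -> [S,S,I] (invalidations this op: 0; running total: 3)
Op 10: C1 read [C1 read: already in S, no change] -> [S,S,I] (invalidations this op: 0; running total: 3)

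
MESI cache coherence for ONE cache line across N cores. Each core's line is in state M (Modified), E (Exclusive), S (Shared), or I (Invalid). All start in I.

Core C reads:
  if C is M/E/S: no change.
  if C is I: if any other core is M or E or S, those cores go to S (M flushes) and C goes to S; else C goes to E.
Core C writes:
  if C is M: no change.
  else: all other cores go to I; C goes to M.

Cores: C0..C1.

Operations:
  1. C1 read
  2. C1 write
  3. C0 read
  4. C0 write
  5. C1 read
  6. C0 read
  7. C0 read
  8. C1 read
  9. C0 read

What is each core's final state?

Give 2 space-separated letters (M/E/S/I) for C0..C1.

Op 1: C1 read [C1 read from I: no other sharers -> C1=E (exclusive)] -> [I,E]
Op 2: C1 write [C1 write: invalidate none -> C1=M] -> [I,M]
Op 3: C0 read [C0 read from I: others=['C1=M'] -> C0=S, others downsized to S] -> [S,S]
Op 4: C0 write [C0 write: invalidate ['C1=S'] -> C0=M] -> [M,I]
Op 5: C1 read [C1 read from I: others=['C0=M'] -> C1=S, others downsized to S] -> [S,S]
Op 6: C0 read [C0 read: already in S, no change] -> [S,S]
Op 7: C0 read [C0 read: already in S, no change] -> [S,S]
Op 8: C1 read [C1 read: already in S, no change] -> [S,S]
Op 9: C0 read [C0 read: already in S, no change] -> [S,S]

Answer: S S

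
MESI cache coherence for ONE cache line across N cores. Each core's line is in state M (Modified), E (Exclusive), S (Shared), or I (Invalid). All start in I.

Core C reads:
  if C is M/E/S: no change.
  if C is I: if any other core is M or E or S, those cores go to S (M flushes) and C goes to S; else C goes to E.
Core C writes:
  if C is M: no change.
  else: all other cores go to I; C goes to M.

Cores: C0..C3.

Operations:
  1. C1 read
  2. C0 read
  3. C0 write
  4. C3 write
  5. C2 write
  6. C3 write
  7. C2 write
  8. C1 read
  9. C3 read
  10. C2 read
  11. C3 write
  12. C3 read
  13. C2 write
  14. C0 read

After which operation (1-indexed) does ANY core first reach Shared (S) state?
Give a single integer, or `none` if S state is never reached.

Answer: 2

Derivation:
Op 1: C1 read [C1 read from I: no other sharers -> C1=E (exclusive)] -> [I,E,I,I]
Op 2: C0 read [C0 read from I: others=['C1=E'] -> C0=S, others downsized to S] -> [S,S,I,I]
  -> First S state at op 2; remaining ops need not be traced.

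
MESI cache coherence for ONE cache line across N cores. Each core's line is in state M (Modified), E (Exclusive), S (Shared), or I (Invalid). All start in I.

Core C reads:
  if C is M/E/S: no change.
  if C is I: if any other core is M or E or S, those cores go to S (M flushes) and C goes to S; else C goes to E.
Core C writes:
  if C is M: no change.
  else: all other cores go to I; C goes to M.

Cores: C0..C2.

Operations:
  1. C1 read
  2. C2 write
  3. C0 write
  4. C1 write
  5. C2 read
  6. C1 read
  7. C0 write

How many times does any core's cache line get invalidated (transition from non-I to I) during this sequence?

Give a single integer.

Answer: 5

Derivation:
Op 1: C1 read [C1 read from I: no other sharers -> C1=E (exclusive)] -> [I,E,I] (invalidations this op: 0; running total: 0)
Op 2: C2 write [C2 write: invalidate ['C1=E'] -> C2=M] -> [I,I,M] (invalidations this op: 1; running total: 1)
Op 3: C0 write [C0 write: invalidate ['C2=M'] -> C0=M] -> [M,I,I] (invalidations this op: 1; running total: 2)
Op 4: C1 write [C1 write: invalidate ['C0=M'] -> C1=M] -> [I,M,I] (invalidations this op: 1; running total: 3)
Op 5: C2 read [C2 read from I: others=['C1=M'] -> C2=S, others downsized to S] -> [I,S,S] (invalidations this op: 0; running total: 3)
Op 6: C1 read [C1 read: already in S, no change] -> [I,S,S] (invalidations this op: 0; running total: 3)
Op 7: C0 write [C0 write: invalidate ['C1=S', 'C2=S'] -> C0=M] -> [M,I,I] (invalidations this op: 2; running total: 5)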